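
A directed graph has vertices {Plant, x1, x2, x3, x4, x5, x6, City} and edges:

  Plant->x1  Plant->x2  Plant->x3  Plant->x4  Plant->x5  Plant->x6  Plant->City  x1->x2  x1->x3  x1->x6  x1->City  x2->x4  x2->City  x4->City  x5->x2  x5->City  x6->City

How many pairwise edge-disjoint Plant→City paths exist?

Assign every edge capacity 1; by Menger, the answer equals the max flow.
Path Plant→City (+1); total 1.
Path Plant→x1→City (+1); total 2.
Path Plant→x2→City (+1); total 3.
Path Plant→x4→City (+1); total 4.
Path Plant→x5→City (+1); total 5.
Path Plant→x6→City (+1); total 6.
No residual Plant→City path; max flow = 6.
Certifying cut of size 6: {Plant→City, Plant→x1, Plant→x2, Plant→x4, Plant→x5, Plant→x6}.

6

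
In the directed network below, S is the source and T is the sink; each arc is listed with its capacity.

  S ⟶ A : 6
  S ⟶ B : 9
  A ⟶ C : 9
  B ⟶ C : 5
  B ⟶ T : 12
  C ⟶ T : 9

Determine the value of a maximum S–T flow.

Augment S→B→T: bottleneck 9, flow now 9.
Augment S→A→C→T: bottleneck 6, flow now 15.
No augmenting path remains; maximum flow = 15.
In the residual graph, reachable from S: {S}.
Min-cut edges: S→A (6), S→B (9); capacity 6 + 9 = 15.
This cut is saturated, so no flow can exceed 15.

15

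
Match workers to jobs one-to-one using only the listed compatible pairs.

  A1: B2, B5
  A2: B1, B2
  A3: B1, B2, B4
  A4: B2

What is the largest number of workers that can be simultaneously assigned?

4

Unit-capacity flow: source→left, listed edges, right→sink; max matching = max flow.
Augmenting path A1→B2 (+1); matched 1.
Augmenting path A2→B1 (+1); matched 2.
Augmenting path A3→B4 (+1); matched 3.
Augmenting path A4→B2→A1→B5 (+1); matched 4.
No augmenting path remains; maximum matching = 4.
König certificate: {A1, A2, A3, A4} is a vertex cover of size 4 (every listed pair touches it), so no matching can be larger.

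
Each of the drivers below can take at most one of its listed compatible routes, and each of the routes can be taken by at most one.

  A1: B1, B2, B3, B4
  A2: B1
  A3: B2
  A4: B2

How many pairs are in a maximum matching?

3

Unit-capacity flow: source→left, listed edges, right→sink; max matching = max flow.
Augmenting path A1→B1 (+1); matched 1.
Augmenting path A3→B2 (+1); matched 2.
Augmenting path A2→B1→A1→B3 (+1); matched 3.
No augmenting path remains; maximum matching = 3.
König certificate: {A1, A2, B2} is a vertex cover of size 3 (every listed pair touches it), so no matching can be larger.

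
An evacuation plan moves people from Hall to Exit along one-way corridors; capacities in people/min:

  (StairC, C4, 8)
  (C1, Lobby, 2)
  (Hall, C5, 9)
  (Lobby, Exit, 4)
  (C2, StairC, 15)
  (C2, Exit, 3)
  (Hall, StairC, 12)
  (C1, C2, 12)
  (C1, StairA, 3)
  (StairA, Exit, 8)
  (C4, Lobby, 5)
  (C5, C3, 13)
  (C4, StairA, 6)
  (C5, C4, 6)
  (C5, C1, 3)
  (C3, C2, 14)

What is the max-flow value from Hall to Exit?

15

Augment Hall→C5→C4→Lobby→Exit: bottleneck 4, flow now 4.
Augment Hall→C5→C4→StairA→Exit: bottleneck 2, flow now 6.
Augment Hall→C5→C3→C2→Exit: bottleneck 3, flow now 9.
Augment Hall→StairC→C4→StairA→Exit: bottleneck 4, flow now 13.
Augment Hall→StairC→C4→C5→C1→StairA→Exit: bottleneck 2, flow now 15. (uses reverse residual edge)
No augmenting path remains; maximum flow = 15.
In the residual graph, reachable from Hall: {Hall, C5, StairC, C4, C3, C1, Lobby, StairA, C2}.
Min-cut edges: Lobby→Exit (4), StairA→Exit (8), C2→Exit (3); capacity 4 + 8 + 3 = 15.
This cut is saturated, so no flow can exceed 15.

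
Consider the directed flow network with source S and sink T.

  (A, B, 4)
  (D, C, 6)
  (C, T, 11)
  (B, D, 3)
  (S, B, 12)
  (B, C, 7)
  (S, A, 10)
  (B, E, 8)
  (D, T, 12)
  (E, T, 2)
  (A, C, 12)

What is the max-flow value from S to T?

16

Augment S→A→C→T: bottleneck 10, flow now 10.
Augment S→B→C→T: bottleneck 1, flow now 11.
Augment S→B→D→T: bottleneck 3, flow now 14.
Augment S→B→E→T: bottleneck 2, flow now 16.
No augmenting path remains; maximum flow = 16.
In the residual graph, reachable from S: {S, A, B, C, E}.
Min-cut edges: B→D (3), C→T (11), E→T (2); capacity 3 + 11 + 2 = 16.
This cut is saturated, so no flow can exceed 16.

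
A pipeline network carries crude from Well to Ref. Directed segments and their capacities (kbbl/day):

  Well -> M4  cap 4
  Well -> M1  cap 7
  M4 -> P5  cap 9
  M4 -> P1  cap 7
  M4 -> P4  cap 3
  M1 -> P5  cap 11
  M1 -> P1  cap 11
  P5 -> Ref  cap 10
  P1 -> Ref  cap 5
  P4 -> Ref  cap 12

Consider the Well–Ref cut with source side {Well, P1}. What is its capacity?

Edges leaving {Well, P1}: Well→M4 (4), Well→M1 (7), P1→Ref (5).
Cut capacity = 4 + 7 + 5 = 16.

16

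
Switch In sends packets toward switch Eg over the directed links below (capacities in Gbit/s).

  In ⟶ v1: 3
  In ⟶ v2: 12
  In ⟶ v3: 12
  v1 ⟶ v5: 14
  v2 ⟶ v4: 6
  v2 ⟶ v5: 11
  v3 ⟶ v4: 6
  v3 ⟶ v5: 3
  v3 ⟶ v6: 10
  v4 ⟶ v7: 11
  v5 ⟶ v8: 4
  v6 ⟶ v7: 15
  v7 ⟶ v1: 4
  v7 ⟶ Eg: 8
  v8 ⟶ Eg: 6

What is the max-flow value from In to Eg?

Augment In→v1→v5→v8→Eg: bottleneck 3, flow now 3.
Augment In→v2→v4→v7→Eg: bottleneck 6, flow now 9.
Augment In→v2→v5→v8→Eg: bottleneck 1, flow now 10.
Augment In→v3→v4→v7→Eg: bottleneck 2, flow now 12.
No augmenting path remains; maximum flow = 12.
In the residual graph, reachable from In: {In, v1, v2, v3, v4, v5, v6, v7}.
Min-cut edges: v5→v8 (4), v7→Eg (8); capacity 4 + 8 = 12.
This cut is saturated, so no flow can exceed 12.

12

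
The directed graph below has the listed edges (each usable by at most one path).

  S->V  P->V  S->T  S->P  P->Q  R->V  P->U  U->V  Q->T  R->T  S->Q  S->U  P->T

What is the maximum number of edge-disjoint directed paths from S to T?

3

Assign every edge capacity 1; by Menger, the answer equals the max flow.
Path S→T (+1); total 1.
Path S→P→T (+1); total 2.
Path S→Q→T (+1); total 3.
No residual S→T path; max flow = 3.
Certifying cut of size 3: {S→P, S→Q, S→T}.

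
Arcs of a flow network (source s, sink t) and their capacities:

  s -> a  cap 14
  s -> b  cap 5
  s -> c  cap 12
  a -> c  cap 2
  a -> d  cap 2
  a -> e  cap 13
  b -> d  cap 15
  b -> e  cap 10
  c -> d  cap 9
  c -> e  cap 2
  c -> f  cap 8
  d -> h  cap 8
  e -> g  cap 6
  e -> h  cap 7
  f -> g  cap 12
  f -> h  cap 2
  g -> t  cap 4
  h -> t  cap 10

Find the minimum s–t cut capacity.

Augment s→a→d→h→t: bottleneck 2, flow now 2.
Augment s→a→e→g→t: bottleneck 4, flow now 6.
Augment s→a→e→h→t: bottleneck 7, flow now 13.
Augment s→b→d→h→t: bottleneck 1, flow now 14.
No augmenting path remains; maximum flow = 14.
By max-flow min-cut, the minimum cut capacity equals the max flow.
In the residual graph, reachable from s: {s, a, b, c, d, e, f, g, h}.
Min-cut edges: g→t (4), h→t (10); capacity 4 + 10 = 14.

14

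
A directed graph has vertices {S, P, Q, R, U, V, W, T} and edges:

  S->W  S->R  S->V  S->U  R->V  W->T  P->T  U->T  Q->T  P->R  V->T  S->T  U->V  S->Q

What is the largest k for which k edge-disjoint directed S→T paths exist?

Assign every edge capacity 1; by Menger, the answer equals the max flow.
Path S→T (+1); total 1.
Path S→Q→T (+1); total 2.
Path S→U→T (+1); total 3.
Path S→V→T (+1); total 4.
Path S→W→T (+1); total 5.
No residual S→T path; max flow = 5.
Certifying cut of size 5: {S→Q, S→T, S→U, S→W, V→T}.

5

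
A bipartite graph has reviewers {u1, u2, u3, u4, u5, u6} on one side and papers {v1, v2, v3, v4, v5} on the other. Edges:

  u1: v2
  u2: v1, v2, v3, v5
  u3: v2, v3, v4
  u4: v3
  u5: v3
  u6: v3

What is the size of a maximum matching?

Unit-capacity flow: source→left, listed edges, right→sink; max matching = max flow.
Augmenting path u1→v2 (+1); matched 1.
Augmenting path u2→v1 (+1); matched 2.
Augmenting path u3→v3 (+1); matched 3.
Augmenting path u4→v3→u3→v4 (+1); matched 4.
No augmenting path remains; maximum matching = 4.
König certificate: {u1, u2, u3, v3} is a vertex cover of size 4 (every listed pair touches it), so no matching can be larger.

4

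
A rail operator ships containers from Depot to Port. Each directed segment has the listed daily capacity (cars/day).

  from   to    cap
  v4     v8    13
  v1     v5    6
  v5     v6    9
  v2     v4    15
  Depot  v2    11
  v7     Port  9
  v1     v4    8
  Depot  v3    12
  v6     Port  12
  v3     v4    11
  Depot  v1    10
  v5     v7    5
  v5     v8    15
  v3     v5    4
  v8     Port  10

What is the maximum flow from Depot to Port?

20

Augment Depot→v1→v4→v8→Port: bottleneck 8, flow now 8.
Augment Depot→v1→v5→v6→Port: bottleneck 2, flow now 10.
Augment Depot→v2→v4→v8→Port: bottleneck 2, flow now 12.
Augment Depot→v3→v5→v6→Port: bottleneck 4, flow now 16.
Augment Depot→v2→v4→v1→v5→v6→Port: bottleneck 3, flow now 19. (uses reverse residual edge)
Augment Depot→v2→v4→v1→v5→v7→Port: bottleneck 1, flow now 20. (uses reverse residual edge)
No augmenting path remains; maximum flow = 20.
In the residual graph, reachable from Depot: {Depot, v1, v2, v3, v4, v8}.
Min-cut edges: v1→v5 (6), v3→v5 (4), v8→Port (10); capacity 6 + 4 + 10 = 20.
This cut is saturated, so no flow can exceed 20.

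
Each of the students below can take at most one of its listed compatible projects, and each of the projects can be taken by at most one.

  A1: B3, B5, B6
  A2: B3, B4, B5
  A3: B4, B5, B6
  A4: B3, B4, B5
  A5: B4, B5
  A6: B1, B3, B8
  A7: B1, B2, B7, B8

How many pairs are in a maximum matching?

Unit-capacity flow: source→left, listed edges, right→sink; max matching = max flow.
Augmenting path A1→B3 (+1); matched 1.
Augmenting path A2→B4 (+1); matched 2.
Augmenting path A3→B5 (+1); matched 3.
Augmenting path A6→B1 (+1); matched 4.
Augmenting path A7→B2 (+1); matched 5.
Augmenting path A4→B3→A1→B6 (+1); matched 6.
No augmenting path remains; maximum matching = 6.
König certificate: {A6, A7, B3, B4, B5, B6} is a vertex cover of size 6 (every listed pair touches it), so no matching can be larger.

6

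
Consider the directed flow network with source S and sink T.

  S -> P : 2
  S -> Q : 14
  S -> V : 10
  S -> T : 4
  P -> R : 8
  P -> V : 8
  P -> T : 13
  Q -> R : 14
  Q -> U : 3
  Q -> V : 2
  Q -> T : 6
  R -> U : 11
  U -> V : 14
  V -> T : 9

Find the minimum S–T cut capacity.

Augment S→T: bottleneck 4, flow now 4.
Augment S→P→T: bottleneck 2, flow now 6.
Augment S→Q→T: bottleneck 6, flow now 12.
Augment S→V→T: bottleneck 9, flow now 21.
No augmenting path remains; maximum flow = 21.
By max-flow min-cut, the minimum cut capacity equals the max flow.
In the residual graph, reachable from S: {S, Q, R, U, V}.
Min-cut edges: S→P (2), S→T (4), Q→T (6), V→T (9); capacity 2 + 4 + 6 + 9 = 21.

21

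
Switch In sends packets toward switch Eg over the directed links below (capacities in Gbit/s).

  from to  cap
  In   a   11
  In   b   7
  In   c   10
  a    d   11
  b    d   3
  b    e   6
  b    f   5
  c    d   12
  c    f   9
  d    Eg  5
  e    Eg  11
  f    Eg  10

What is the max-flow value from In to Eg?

21

Augment In→a→d→Eg: bottleneck 5, flow now 5.
Augment In→b→e→Eg: bottleneck 6, flow now 11.
Augment In→b→f→Eg: bottleneck 1, flow now 12.
Augment In→c→f→Eg: bottleneck 9, flow now 21.
No augmenting path remains; maximum flow = 21.
In the residual graph, reachable from In: {In, a, c, d}.
Min-cut edges: In→b (7), c→f (9), d→Eg (5); capacity 7 + 9 + 5 = 21.
This cut is saturated, so no flow can exceed 21.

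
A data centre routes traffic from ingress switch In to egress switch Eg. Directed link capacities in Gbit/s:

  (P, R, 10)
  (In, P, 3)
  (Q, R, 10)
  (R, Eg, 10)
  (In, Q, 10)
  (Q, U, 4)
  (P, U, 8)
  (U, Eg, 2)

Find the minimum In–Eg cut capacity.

12

Augment In→P→R→Eg: bottleneck 3, flow now 3.
Augment In→Q→R→Eg: bottleneck 7, flow now 10.
Augment In→Q→U→Eg: bottleneck 2, flow now 12.
No augmenting path remains; maximum flow = 12.
By max-flow min-cut, the minimum cut capacity equals the max flow.
In the residual graph, reachable from In: {In, P, Q, R, U}.
Min-cut edges: R→Eg (10), U→Eg (2); capacity 10 + 2 = 12.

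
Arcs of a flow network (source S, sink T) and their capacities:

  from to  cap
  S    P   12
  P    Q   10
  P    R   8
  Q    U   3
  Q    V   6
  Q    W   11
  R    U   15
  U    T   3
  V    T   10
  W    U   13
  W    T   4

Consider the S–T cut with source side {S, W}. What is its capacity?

Edges leaving {S, W}: S→P (12), W→U (13), W→T (4).
Cut capacity = 12 + 13 + 4 = 29.

29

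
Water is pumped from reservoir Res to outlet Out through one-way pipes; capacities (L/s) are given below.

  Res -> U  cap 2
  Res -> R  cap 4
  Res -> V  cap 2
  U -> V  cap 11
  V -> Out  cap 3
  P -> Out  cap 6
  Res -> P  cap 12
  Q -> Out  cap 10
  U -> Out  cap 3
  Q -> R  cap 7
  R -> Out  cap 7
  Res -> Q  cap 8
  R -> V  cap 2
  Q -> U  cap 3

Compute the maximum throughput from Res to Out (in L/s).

Augment Res→P→Out: bottleneck 6, flow now 6.
Augment Res→Q→Out: bottleneck 8, flow now 14.
Augment Res→R→Out: bottleneck 4, flow now 18.
Augment Res→U→Out: bottleneck 2, flow now 20.
Augment Res→V→Out: bottleneck 2, flow now 22.
No augmenting path remains; maximum flow = 22.
In the residual graph, reachable from Res: {Res, P}.
Min-cut edges: Res→Q (8), Res→R (4), Res→U (2), Res→V (2), P→Out (6); capacity 8 + 4 + 2 + 2 + 6 = 22.
This cut is saturated, so no flow can exceed 22.

22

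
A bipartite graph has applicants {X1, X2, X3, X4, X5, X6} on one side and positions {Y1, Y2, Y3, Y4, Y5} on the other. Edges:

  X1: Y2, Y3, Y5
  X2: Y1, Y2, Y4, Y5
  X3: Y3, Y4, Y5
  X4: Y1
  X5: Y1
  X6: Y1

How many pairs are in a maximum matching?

4

Unit-capacity flow: source→left, listed edges, right→sink; max matching = max flow.
Augmenting path X1→Y2 (+1); matched 1.
Augmenting path X2→Y1 (+1); matched 2.
Augmenting path X3→Y3 (+1); matched 3.
Augmenting path X4→Y1→X2→Y4 (+1); matched 4.
No augmenting path remains; maximum matching = 4.
König certificate: {X1, X2, X3, Y1} is a vertex cover of size 4 (every listed pair touches it), so no matching can be larger.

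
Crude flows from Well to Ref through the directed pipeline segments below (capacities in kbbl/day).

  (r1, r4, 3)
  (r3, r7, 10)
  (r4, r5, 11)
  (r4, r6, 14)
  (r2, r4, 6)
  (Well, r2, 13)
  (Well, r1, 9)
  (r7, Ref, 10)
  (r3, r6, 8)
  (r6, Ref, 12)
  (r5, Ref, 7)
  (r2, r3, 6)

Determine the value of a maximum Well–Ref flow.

Augment Well→r1→r4→r5→Ref: bottleneck 3, flow now 3.
Augment Well→r2→r3→r6→Ref: bottleneck 6, flow now 9.
Augment Well→r2→r4→r5→Ref: bottleneck 4, flow now 13.
Augment Well→r2→r4→r6→Ref: bottleneck 2, flow now 15.
No augmenting path remains; maximum flow = 15.
In the residual graph, reachable from Well: {Well, r1, r2}.
Min-cut edges: r1→r4 (3), r2→r3 (6), r2→r4 (6); capacity 3 + 6 + 6 = 15.
This cut is saturated, so no flow can exceed 15.

15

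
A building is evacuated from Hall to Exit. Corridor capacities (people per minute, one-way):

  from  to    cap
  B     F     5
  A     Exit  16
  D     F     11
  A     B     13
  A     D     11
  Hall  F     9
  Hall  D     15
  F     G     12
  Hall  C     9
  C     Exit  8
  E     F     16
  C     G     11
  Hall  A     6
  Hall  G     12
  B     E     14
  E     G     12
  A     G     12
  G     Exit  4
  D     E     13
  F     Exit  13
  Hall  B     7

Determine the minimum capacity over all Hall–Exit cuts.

Augment Hall→A→Exit: bottleneck 6, flow now 6.
Augment Hall→C→Exit: bottleneck 8, flow now 14.
Augment Hall→F→Exit: bottleneck 9, flow now 23.
Augment Hall→G→Exit: bottleneck 4, flow now 27.
Augment Hall→B→F→Exit: bottleneck 4, flow now 31.
No augmenting path remains; maximum flow = 31.
By max-flow min-cut, the minimum cut capacity equals the max flow.
In the residual graph, reachable from Hall: {Hall, B, C, D, E, F, G}.
Min-cut edges: Hall→A (6), C→Exit (8), F→Exit (13), G→Exit (4); capacity 6 + 8 + 13 + 4 = 31.

31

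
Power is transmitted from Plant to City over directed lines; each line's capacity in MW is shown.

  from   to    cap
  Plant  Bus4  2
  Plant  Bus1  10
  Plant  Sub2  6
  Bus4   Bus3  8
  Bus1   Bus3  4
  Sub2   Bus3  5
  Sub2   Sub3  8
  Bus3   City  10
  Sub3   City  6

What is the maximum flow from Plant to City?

12

Augment Plant→Bus4→Bus3→City: bottleneck 2, flow now 2.
Augment Plant→Bus1→Bus3→City: bottleneck 4, flow now 6.
Augment Plant→Sub2→Bus3→City: bottleneck 4, flow now 10.
Augment Plant→Sub2→Sub3→City: bottleneck 2, flow now 12.
No augmenting path remains; maximum flow = 12.
In the residual graph, reachable from Plant: {Plant, Bus1}.
Min-cut edges: Plant→Bus4 (2), Plant→Sub2 (6), Bus1→Bus3 (4); capacity 2 + 6 + 4 = 12.
This cut is saturated, so no flow can exceed 12.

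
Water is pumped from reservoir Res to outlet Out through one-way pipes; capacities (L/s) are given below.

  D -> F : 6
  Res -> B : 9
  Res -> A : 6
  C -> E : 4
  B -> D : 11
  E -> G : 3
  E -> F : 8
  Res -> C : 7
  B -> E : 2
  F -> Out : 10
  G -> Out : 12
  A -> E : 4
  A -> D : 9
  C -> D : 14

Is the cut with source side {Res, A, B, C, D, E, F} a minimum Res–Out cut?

Given cut capacity: 3 + 10 = 13.
Augment Res→A→D→F→Out: bottleneck 6, flow now 6.
Augment Res→B→E→F→Out: bottleneck 2, flow now 8.
Augment Res→C→E→F→Out: bottleneck 2, flow now 10.
Augment Res→C→E→G→Out: bottleneck 2, flow now 12.
Augment Res→B→D→A→E→G→Out: bottleneck 1, flow now 13. (uses reverse residual edge)
No augmenting path remains; maximum flow = 13.
Cut capacity 13 equals the max flow, so it is a minimum cut.

Yes — it is a minimum cut (capacity 13).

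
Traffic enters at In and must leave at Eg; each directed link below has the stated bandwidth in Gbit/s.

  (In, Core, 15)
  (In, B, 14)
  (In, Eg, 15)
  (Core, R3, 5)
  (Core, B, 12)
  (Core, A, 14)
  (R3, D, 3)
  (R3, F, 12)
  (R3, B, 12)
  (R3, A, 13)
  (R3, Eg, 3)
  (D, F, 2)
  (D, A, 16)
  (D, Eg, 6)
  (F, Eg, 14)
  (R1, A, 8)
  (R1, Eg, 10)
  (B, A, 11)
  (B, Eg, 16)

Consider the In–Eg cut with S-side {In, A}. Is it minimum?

Given cut capacity: 15 + 14 + 15 = 44.
Augment In→Eg: bottleneck 15, flow now 15.
Augment In→B→Eg: bottleneck 14, flow now 29.
Augment In→Core→R3→Eg: bottleneck 3, flow now 32.
Augment In→Core→B→Eg: bottleneck 2, flow now 34.
Augment In→Core→R3→D→Eg: bottleneck 2, flow now 36.
No augmenting path remains; maximum flow = 36.
In the residual graph, reachable from In: {In, Core, B, A}.
Min-cut edges: In→Eg (15), Core→R3 (5), B→Eg (16); capacity 15 + 5 + 16 = 36.
Cut capacity 44 exceeds the max flow 36, so it is not minimum.

No — its capacity is 44, but the minimum cut has capacity 36.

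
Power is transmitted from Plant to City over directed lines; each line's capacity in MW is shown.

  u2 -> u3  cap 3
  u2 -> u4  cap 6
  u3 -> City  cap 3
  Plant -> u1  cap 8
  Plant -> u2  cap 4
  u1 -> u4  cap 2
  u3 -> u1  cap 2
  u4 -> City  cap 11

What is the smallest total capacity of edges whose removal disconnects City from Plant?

Augment Plant→u1→u4→City: bottleneck 2, flow now 2.
Augment Plant→u2→u3→City: bottleneck 3, flow now 5.
Augment Plant→u2→u4→City: bottleneck 1, flow now 6.
No augmenting path remains; maximum flow = 6.
By max-flow min-cut, the minimum cut capacity equals the max flow.
In the residual graph, reachable from Plant: {Plant, u1}.
Min-cut edges: Plant→u2 (4), u1→u4 (2); capacity 4 + 2 = 6.

6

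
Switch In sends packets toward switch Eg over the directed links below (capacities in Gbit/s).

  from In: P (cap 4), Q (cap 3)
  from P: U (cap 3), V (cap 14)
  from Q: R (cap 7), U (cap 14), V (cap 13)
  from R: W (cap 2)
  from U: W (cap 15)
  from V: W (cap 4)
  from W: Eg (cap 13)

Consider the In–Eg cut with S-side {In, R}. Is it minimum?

Given cut capacity: 4 + 3 + 2 = 9.
Augment In→P→U→W→Eg: bottleneck 3, flow now 3.
Augment In→P→V→W→Eg: bottleneck 1, flow now 4.
Augment In→Q→R→W→Eg: bottleneck 2, flow now 6.
Augment In→Q→U→W→Eg: bottleneck 1, flow now 7.
No augmenting path remains; maximum flow = 7.
In the residual graph, reachable from In: {In}.
Min-cut edges: In→P (4), In→Q (3); capacity 4 + 3 = 7.
Cut capacity 9 exceeds the max flow 7, so it is not minimum.

No — its capacity is 9, but the minimum cut has capacity 7.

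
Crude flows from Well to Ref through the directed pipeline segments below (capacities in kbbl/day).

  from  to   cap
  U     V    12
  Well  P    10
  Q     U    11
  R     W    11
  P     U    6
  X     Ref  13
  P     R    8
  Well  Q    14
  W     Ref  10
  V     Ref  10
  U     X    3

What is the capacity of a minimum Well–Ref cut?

Augment Well→P→R→W→Ref: bottleneck 8, flow now 8.
Augment Well→P→U→V→Ref: bottleneck 2, flow now 10.
Augment Well→Q→U→V→Ref: bottleneck 8, flow now 18.
Augment Well→Q→U→X→Ref: bottleneck 3, flow now 21.
No augmenting path remains; maximum flow = 21.
By max-flow min-cut, the minimum cut capacity equals the max flow.
In the residual graph, reachable from Well: {Well, Q}.
Min-cut edges: Well→P (10), Q→U (11); capacity 10 + 11 = 21.

21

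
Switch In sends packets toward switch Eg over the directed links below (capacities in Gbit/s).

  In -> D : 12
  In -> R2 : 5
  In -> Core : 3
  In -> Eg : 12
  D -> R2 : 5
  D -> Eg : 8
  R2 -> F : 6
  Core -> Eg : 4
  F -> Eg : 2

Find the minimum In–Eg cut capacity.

25

Augment In→Eg: bottleneck 12, flow now 12.
Augment In→D→Eg: bottleneck 8, flow now 20.
Augment In→Core→Eg: bottleneck 3, flow now 23.
Augment In→R2→F→Eg: bottleneck 2, flow now 25.
No augmenting path remains; maximum flow = 25.
By max-flow min-cut, the minimum cut capacity equals the max flow.
In the residual graph, reachable from In: {In, D, R2, F}.
Min-cut edges: In→Core (3), In→Eg (12), D→Eg (8), F→Eg (2); capacity 3 + 12 + 8 + 2 = 25.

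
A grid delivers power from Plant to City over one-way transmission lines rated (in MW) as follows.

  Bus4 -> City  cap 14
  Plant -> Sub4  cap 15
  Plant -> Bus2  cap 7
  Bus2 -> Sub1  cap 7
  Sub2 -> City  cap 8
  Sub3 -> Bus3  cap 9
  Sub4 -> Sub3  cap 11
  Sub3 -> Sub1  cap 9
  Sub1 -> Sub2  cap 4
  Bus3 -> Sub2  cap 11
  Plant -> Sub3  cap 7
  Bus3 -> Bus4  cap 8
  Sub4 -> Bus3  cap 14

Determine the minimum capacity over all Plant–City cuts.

Augment Plant→Sub3→Sub1→Sub2→City: bottleneck 4, flow now 4.
Augment Plant→Sub3→Bus3→Bus4→City: bottleneck 3, flow now 7.
Augment Plant→Sub4→Bus3→Bus4→City: bottleneck 5, flow now 12.
Augment Plant→Sub4→Bus3→Sub2→City: bottleneck 4, flow now 16.
No augmenting path remains; maximum flow = 16.
By max-flow min-cut, the minimum cut capacity equals the max flow.
In the residual graph, reachable from Plant: {Plant, Sub3, Bus2, Sub4, Sub1, Bus3, Sub2}.
Min-cut edges: Bus3→Bus4 (8), Sub2→City (8); capacity 8 + 8 = 16.

16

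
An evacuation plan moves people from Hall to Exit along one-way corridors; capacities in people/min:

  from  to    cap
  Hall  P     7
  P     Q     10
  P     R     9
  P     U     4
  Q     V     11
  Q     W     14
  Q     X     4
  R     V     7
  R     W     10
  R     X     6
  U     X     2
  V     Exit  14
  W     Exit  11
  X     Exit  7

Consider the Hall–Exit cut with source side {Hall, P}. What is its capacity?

Edges leaving {Hall, P}: P→Q (10), P→R (9), P→U (4).
Cut capacity = 10 + 9 + 4 = 23.

23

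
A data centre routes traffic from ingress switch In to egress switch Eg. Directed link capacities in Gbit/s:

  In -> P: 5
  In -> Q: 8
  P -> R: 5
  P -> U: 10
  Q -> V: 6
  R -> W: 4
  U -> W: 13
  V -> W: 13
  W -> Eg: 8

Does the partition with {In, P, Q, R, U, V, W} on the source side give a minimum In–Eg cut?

Given cut capacity: 8 = 8.
Augment In→P→R→W→Eg: bottleneck 4, flow now 4.
Augment In→P→U→W→Eg: bottleneck 1, flow now 5.
Augment In→Q→V→W→Eg: bottleneck 3, flow now 8.
No augmenting path remains; maximum flow = 8.
Cut capacity 8 equals the max flow, so it is a minimum cut.

Yes — it is a minimum cut (capacity 8).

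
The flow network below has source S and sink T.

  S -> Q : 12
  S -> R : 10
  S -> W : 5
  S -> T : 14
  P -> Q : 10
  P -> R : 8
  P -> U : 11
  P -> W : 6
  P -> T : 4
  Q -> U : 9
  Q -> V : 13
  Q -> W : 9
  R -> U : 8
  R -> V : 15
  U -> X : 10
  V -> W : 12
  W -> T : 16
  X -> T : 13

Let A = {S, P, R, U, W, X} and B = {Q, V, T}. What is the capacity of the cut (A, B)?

Edges leaving {S, P, R, U, W, X}: S→Q (12), S→T (14), P→Q (10), P→T (4), R→V (15), W→T (16), X→T (13).
Cut capacity = 12 + 14 + 10 + 4 + 15 + 16 + 13 = 84.

84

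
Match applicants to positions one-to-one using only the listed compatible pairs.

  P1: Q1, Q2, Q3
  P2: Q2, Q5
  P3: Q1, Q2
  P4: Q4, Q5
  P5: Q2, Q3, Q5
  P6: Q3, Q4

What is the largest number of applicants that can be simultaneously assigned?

5

Unit-capacity flow: source→left, listed edges, right→sink; max matching = max flow.
Augmenting path P1→Q1 (+1); matched 1.
Augmenting path P2→Q2 (+1); matched 2.
Augmenting path P4→Q4 (+1); matched 3.
Augmenting path P5→Q3 (+1); matched 4.
Augmenting path P3→Q2→P2→Q5 (+1); matched 5.
No augmenting path remains; maximum matching = 5.
König certificate: {Q1, Q2, Q3, Q4, Q5} is a vertex cover of size 5 (every listed pair touches it), so no matching can be larger.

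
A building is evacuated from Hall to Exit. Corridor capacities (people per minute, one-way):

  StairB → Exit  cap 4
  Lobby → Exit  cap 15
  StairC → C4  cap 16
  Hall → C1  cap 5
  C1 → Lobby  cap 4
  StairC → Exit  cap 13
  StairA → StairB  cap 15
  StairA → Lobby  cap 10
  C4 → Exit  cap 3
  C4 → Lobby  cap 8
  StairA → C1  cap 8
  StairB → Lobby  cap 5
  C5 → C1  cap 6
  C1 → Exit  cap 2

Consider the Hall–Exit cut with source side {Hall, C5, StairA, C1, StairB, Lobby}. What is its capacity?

21

Edges leaving {Hall, C5, StairA, C1, StairB, Lobby}: C1→Exit (2), StairB→Exit (4), Lobby→Exit (15).
Cut capacity = 2 + 4 + 15 = 21.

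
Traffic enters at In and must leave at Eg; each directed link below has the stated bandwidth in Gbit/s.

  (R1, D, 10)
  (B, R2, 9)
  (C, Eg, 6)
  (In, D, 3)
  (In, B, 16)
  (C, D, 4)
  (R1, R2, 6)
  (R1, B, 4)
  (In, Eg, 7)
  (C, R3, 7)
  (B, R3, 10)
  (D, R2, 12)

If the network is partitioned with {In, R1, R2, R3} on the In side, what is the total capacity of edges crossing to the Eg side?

Edges leaving {In, R1, R2, R3}: In→D (3), In→B (16), In→Eg (7), R1→D (10), R1→B (4).
Cut capacity = 3 + 16 + 7 + 10 + 4 = 40.

40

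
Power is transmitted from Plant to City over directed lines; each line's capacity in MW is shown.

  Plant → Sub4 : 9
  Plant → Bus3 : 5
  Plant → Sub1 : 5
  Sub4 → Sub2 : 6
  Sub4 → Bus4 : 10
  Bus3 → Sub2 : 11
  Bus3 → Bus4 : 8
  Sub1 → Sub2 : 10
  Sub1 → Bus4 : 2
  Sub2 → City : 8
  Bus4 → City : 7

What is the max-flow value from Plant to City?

Augment Plant→Sub4→Sub2→City: bottleneck 6, flow now 6.
Augment Plant→Sub4→Bus4→City: bottleneck 3, flow now 9.
Augment Plant→Bus3→Sub2→City: bottleneck 2, flow now 11.
Augment Plant→Bus3→Bus4→City: bottleneck 3, flow now 14.
Augment Plant→Sub1→Bus4→City: bottleneck 1, flow now 15.
No augmenting path remains; maximum flow = 15.
In the residual graph, reachable from Plant: {Plant, Sub4, Bus3, Sub1, Sub2, Bus4}.
Min-cut edges: Sub2→City (8), Bus4→City (7); capacity 8 + 7 = 15.
This cut is saturated, so no flow can exceed 15.

15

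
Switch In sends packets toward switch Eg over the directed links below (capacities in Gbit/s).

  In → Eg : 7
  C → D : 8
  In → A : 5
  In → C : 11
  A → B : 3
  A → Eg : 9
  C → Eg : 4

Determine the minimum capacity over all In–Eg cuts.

Augment In→Eg: bottleneck 7, flow now 7.
Augment In→A→Eg: bottleneck 5, flow now 12.
Augment In→C→Eg: bottleneck 4, flow now 16.
No augmenting path remains; maximum flow = 16.
By max-flow min-cut, the minimum cut capacity equals the max flow.
In the residual graph, reachable from In: {In, C, D}.
Min-cut edges: In→A (5), In→Eg (7), C→Eg (4); capacity 5 + 7 + 4 = 16.

16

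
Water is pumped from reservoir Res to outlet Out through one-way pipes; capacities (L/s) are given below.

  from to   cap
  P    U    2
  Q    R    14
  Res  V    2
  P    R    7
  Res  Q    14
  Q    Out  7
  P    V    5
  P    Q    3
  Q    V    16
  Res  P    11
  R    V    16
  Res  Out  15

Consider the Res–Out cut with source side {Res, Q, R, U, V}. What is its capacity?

Edges leaving {Res, Q, R, U, V}: Res→P (11), Res→Out (15), Q→Out (7).
Cut capacity = 11 + 15 + 7 = 33.

33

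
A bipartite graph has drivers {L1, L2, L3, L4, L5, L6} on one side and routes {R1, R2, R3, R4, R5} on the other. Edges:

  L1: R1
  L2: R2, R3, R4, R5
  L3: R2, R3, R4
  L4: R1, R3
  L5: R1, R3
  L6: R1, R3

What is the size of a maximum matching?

Unit-capacity flow: source→left, listed edges, right→sink; max matching = max flow.
Augmenting path L1→R1 (+1); matched 1.
Augmenting path L2→R2 (+1); matched 2.
Augmenting path L3→R3 (+1); matched 3.
Augmenting path L4→R3→L3→R4 (+1); matched 4.
No augmenting path remains; maximum matching = 4.
König certificate: {L2, L3, R1, R3} is a vertex cover of size 4 (every listed pair touches it), so no matching can be larger.

4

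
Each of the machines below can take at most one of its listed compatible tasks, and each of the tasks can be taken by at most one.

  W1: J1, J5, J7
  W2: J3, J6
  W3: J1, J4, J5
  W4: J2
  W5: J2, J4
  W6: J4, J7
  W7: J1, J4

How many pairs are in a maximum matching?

Unit-capacity flow: source→left, listed edges, right→sink; max matching = max flow.
Augmenting path W1→J1 (+1); matched 1.
Augmenting path W2→J3 (+1); matched 2.
Augmenting path W3→J4 (+1); matched 3.
Augmenting path W4→J2 (+1); matched 4.
Augmenting path W6→J7 (+1); matched 5.
Augmenting path W5→J4→W3→J5 (+1); matched 6.
No augmenting path remains; maximum matching = 6.
König certificate: {W2, J1, J2, J4, J5, J7} is a vertex cover of size 6 (every listed pair touches it), so no matching can be larger.

6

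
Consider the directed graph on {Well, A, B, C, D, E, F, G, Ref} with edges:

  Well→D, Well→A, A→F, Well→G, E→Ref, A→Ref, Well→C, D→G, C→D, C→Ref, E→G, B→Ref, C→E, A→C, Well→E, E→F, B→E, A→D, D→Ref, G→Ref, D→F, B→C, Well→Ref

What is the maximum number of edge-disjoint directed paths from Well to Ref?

6

Assign every edge capacity 1; by Menger, the answer equals the max flow.
Path Well→Ref (+1); total 1.
Path Well→A→Ref (+1); total 2.
Path Well→C→Ref (+1); total 3.
Path Well→D→Ref (+1); total 4.
Path Well→E→Ref (+1); total 5.
Path Well→G→Ref (+1); total 6.
No residual Well→Ref path; max flow = 6.
Certifying cut of size 6: {Well→A, Well→C, Well→D, Well→E, Well→G, Well→Ref}.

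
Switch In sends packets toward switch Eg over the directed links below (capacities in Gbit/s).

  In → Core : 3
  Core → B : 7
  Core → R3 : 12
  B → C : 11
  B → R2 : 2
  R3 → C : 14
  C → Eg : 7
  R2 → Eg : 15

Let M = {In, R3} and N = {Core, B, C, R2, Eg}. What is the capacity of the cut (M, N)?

17

Edges leaving {In, R3}: In→Core (3), R3→C (14).
Cut capacity = 3 + 14 = 17.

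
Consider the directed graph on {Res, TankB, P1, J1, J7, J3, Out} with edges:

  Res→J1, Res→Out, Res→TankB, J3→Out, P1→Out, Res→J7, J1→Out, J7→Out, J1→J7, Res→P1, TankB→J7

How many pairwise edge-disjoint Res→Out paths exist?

Assign every edge capacity 1; by Menger, the answer equals the max flow.
Path Res→Out (+1); total 1.
Path Res→P1→Out (+1); total 2.
Path Res→J1→Out (+1); total 3.
Path Res→J7→Out (+1); total 4.
No residual Res→Out path; max flow = 4.
Certifying cut of size 4: {J7→Out, Res→J1, Res→Out, Res→P1}.

4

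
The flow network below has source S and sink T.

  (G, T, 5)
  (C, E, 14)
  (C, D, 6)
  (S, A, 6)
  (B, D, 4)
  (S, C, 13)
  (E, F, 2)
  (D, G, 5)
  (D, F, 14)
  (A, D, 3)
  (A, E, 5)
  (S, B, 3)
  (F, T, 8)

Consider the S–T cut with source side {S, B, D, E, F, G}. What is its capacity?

32

Edges leaving {S, B, D, E, F, G}: S→A (6), S→C (13), F→T (8), G→T (5).
Cut capacity = 6 + 13 + 8 + 5 = 32.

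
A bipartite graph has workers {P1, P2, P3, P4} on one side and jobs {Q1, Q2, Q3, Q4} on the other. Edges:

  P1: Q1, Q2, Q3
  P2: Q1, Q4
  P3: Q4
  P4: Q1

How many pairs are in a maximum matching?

Unit-capacity flow: source→left, listed edges, right→sink; max matching = max flow.
Augmenting path P1→Q1 (+1); matched 1.
Augmenting path P2→Q4 (+1); matched 2.
Augmenting path P4→Q1→P1→Q2 (+1); matched 3.
No augmenting path remains; maximum matching = 3.
König certificate: {P1, Q1, Q4} is a vertex cover of size 3 (every listed pair touches it), so no matching can be larger.

3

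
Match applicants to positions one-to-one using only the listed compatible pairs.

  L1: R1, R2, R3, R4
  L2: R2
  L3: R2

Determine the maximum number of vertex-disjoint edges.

2

Unit-capacity flow: source→left, listed edges, right→sink; max matching = max flow.
Augmenting path L1→R1 (+1); matched 1.
Augmenting path L2→R2 (+1); matched 2.
No augmenting path remains; maximum matching = 2.
König certificate: {L1, R2} is a vertex cover of size 2 (every listed pair touches it), so no matching can be larger.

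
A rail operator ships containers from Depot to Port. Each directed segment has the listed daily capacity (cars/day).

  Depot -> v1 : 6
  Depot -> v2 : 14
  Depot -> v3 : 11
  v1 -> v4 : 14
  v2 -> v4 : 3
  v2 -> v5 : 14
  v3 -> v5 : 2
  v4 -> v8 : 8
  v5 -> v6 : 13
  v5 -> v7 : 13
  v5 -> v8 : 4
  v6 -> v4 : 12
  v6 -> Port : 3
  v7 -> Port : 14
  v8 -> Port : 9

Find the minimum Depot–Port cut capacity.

22

Augment Depot→v1→v4→v8→Port: bottleneck 6, flow now 6.
Augment Depot→v2→v4→v8→Port: bottleneck 2, flow now 8.
Augment Depot→v2→v5→v6→Port: bottleneck 3, flow now 11.
Augment Depot→v2→v5→v7→Port: bottleneck 9, flow now 20.
Augment Depot→v3→v5→v7→Port: bottleneck 2, flow now 22.
No augmenting path remains; maximum flow = 22.
By max-flow min-cut, the minimum cut capacity equals the max flow.
In the residual graph, reachable from Depot: {Depot, v3}.
Min-cut edges: Depot→v1 (6), Depot→v2 (14), v3→v5 (2); capacity 6 + 14 + 2 = 22.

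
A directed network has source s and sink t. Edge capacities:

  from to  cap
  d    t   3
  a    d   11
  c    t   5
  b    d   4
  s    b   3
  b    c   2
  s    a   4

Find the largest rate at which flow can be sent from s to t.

5

Augment s→a→d→t: bottleneck 3, flow now 3.
Augment s→b→c→t: bottleneck 2, flow now 5.
No augmenting path remains; maximum flow = 5.
In the residual graph, reachable from s: {s, a, b, d}.
Min-cut edges: b→c (2), d→t (3); capacity 2 + 3 = 5.
This cut is saturated, so no flow can exceed 5.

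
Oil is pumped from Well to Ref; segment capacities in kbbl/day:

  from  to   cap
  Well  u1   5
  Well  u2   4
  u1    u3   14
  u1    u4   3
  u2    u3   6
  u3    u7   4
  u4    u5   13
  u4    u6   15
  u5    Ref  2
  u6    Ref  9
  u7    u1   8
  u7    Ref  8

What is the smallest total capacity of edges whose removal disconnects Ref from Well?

7

Augment Well→u1→u3→u7→Ref: bottleneck 4, flow now 4.
Augment Well→u1→u4→u5→Ref: bottleneck 1, flow now 5.
Augment Well→u2→u3→u1→u4→u5→Ref: bottleneck 1, flow now 6. (uses reverse residual edge)
Augment Well→u2→u3→u1→u4→u6→Ref: bottleneck 1, flow now 7. (uses reverse residual edge)
No augmenting path remains; maximum flow = 7.
By max-flow min-cut, the minimum cut capacity equals the max flow.
In the residual graph, reachable from Well: {Well, u1, u2, u3}.
Min-cut edges: u1→u4 (3), u3→u7 (4); capacity 3 + 4 = 7.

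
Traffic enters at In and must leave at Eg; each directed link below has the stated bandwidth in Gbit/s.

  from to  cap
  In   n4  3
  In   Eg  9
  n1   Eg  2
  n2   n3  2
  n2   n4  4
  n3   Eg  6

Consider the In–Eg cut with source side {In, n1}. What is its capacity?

Edges leaving {In, n1}: In→n4 (3), In→Eg (9), n1→Eg (2).
Cut capacity = 3 + 9 + 2 = 14.

14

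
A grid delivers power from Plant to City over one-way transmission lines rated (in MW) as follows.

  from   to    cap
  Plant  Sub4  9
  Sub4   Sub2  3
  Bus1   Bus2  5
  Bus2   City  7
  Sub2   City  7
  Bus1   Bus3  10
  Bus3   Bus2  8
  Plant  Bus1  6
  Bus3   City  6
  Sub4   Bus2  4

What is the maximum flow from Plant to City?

Augment Plant→Bus1→Bus2→City: bottleneck 5, flow now 5.
Augment Plant→Bus1→Bus3→City: bottleneck 1, flow now 6.
Augment Plant→Sub4→Bus2→City: bottleneck 2, flow now 8.
Augment Plant→Sub4→Sub2→City: bottleneck 3, flow now 11.
Augment Plant→Sub4→Bus2→Bus1→Bus3→City: bottleneck 2, flow now 13. (uses reverse residual edge)
No augmenting path remains; maximum flow = 13.
In the residual graph, reachable from Plant: {Plant, Sub4}.
Min-cut edges: Plant→Bus1 (6), Sub4→Bus2 (4), Sub4→Sub2 (3); capacity 6 + 4 + 3 = 13.
This cut is saturated, so no flow can exceed 13.

13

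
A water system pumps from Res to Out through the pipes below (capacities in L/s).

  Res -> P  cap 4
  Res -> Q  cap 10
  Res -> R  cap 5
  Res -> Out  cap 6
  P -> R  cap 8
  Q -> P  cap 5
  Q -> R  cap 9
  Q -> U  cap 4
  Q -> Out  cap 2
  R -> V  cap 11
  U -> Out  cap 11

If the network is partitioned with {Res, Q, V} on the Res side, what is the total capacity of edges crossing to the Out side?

35

Edges leaving {Res, Q, V}: Res→P (4), Res→R (5), Res→Out (6), Q→P (5), Q→R (9), Q→U (4), Q→Out (2).
Cut capacity = 4 + 5 + 6 + 5 + 9 + 4 + 2 = 35.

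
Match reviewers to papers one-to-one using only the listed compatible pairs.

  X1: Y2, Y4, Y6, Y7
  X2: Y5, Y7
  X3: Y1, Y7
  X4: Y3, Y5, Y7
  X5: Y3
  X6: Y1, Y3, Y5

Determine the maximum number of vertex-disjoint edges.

5

Unit-capacity flow: source→left, listed edges, right→sink; max matching = max flow.
Augmenting path X1→Y2 (+1); matched 1.
Augmenting path X2→Y5 (+1); matched 2.
Augmenting path X3→Y1 (+1); matched 3.
Augmenting path X4→Y3 (+1); matched 4.
Augmenting path X5→Y3→X4→Y7 (+1); matched 5.
No augmenting path remains; maximum matching = 5.
König certificate: {X1, Y1, Y3, Y5, Y7} is a vertex cover of size 5 (every listed pair touches it), so no matching can be larger.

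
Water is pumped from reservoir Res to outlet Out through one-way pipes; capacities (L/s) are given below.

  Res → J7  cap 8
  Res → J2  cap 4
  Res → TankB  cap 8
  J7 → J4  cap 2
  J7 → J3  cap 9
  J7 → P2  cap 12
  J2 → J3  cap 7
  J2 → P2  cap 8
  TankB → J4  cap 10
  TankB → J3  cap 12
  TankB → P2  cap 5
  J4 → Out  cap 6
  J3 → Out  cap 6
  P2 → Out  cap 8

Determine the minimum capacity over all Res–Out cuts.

Augment Res→J7→J4→Out: bottleneck 2, flow now 2.
Augment Res→J7→J3→Out: bottleneck 6, flow now 8.
Augment Res→J2→P2→Out: bottleneck 4, flow now 12.
Augment Res→TankB→J4→Out: bottleneck 4, flow now 16.
Augment Res→TankB→P2→Out: bottleneck 4, flow now 20.
No augmenting path remains; maximum flow = 20.
By max-flow min-cut, the minimum cut capacity equals the max flow.
In the residual graph, reachable from Res: {Res}.
Min-cut edges: Res→J7 (8), Res→J2 (4), Res→TankB (8); capacity 8 + 4 + 8 = 20.

20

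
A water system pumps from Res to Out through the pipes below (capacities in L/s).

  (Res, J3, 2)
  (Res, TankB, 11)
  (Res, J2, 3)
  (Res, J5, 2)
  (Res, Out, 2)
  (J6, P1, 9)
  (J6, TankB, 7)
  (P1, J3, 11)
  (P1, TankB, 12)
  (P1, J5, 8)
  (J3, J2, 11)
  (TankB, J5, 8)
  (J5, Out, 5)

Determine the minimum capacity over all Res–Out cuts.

7

Augment Res→Out: bottleneck 2, flow now 2.
Augment Res→J5→Out: bottleneck 2, flow now 4.
Augment Res→TankB→J5→Out: bottleneck 3, flow now 7.
No augmenting path remains; maximum flow = 7.
By max-flow min-cut, the minimum cut capacity equals the max flow.
In the residual graph, reachable from Res: {Res, J3, TankB, J2, J5}.
Min-cut edges: Res→Out (2), J5→Out (5); capacity 2 + 5 = 7.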